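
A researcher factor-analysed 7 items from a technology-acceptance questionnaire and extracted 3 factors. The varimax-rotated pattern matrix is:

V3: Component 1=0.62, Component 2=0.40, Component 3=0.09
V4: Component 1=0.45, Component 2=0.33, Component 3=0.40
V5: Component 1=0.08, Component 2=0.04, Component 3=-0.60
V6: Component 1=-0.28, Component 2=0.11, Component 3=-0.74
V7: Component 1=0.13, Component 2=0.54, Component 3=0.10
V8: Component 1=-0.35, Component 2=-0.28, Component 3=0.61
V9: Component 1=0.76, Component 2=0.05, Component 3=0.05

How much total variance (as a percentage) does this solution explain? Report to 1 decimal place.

Communalities: 0.5525, 0.4714, 0.3680, 0.6381, 0.3185, 0.5730, 0.5826; Σh² = 3.5041.
Total variance with 7 standardized items is 7, so the solution explains 3.5041/7 = 0.5006 = 50.06%.

50.1%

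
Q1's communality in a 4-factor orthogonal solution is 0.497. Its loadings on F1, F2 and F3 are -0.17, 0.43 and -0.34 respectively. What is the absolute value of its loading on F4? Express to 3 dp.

Under orthogonal rotation h² = Σλ², so λ_F4² = h² − (0.3294) = 0.497 − 0.3294 = 0.1676.
|λ| = √0.1676 = 0.4094.

0.409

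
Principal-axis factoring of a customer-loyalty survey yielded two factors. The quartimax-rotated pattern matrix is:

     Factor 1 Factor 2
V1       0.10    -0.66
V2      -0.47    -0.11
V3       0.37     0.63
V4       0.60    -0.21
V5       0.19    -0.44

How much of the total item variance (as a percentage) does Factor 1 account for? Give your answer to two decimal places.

15.28%

SS loadings for Factor 1 = 0.10² + (-0.47)² + 0.37² + 0.60² + 0.19² = 0.7639
With 5 standardized items, total variance = 5. Proportion = 0.7639/5 = 0.1528 → 15.28%.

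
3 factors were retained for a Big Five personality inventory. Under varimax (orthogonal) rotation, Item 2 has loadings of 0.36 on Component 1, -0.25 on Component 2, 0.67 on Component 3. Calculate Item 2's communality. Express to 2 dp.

h² = 0.36² + (-0.25)² + 0.67² = 0.1296 + 0.0625 + 0.4489 = 0.6410

0.64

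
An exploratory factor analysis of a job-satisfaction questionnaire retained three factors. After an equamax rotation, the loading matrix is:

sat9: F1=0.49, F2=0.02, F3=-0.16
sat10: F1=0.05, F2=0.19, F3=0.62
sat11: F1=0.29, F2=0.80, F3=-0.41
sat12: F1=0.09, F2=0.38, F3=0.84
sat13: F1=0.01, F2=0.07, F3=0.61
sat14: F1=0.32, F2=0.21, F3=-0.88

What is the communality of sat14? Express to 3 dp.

h² = 0.32² + 0.21² + (-0.88)² = 0.1024 + 0.0441 + 0.7744 = 0.9209

0.921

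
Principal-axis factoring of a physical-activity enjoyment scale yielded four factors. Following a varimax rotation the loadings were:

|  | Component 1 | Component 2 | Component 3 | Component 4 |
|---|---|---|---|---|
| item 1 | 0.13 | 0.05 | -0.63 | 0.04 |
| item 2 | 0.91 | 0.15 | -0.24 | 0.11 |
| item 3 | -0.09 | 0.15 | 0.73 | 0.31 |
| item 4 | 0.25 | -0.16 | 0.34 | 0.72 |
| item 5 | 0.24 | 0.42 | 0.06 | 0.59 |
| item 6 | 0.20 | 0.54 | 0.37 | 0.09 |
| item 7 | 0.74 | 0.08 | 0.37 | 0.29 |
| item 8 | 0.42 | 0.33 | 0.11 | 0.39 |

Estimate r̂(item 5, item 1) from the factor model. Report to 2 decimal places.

0.04

r̂ = Σ λ_i·λ_j across factors = (0.24)(0.13) + (0.42)(0.05) + (0.06)(-0.63) + (0.59)(0.04)
  = +0.0312 +0.0210 -0.0378 +0.0236 = 0.0380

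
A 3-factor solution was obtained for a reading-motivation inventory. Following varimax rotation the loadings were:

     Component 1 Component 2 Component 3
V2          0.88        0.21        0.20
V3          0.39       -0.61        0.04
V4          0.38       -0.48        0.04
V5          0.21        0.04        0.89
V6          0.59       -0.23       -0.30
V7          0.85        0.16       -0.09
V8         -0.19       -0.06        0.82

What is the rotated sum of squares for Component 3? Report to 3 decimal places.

1.606

SS loadings for Component 3 = 0.20² + 0.04² + 0.04² + 0.89² + (-0.30)² + (-0.09)² + 0.82² = 0.0400 + 0.0016 + 0.0016 + 0.7921 + 0.0900 + 0.0081 + 0.6724 = 1.6058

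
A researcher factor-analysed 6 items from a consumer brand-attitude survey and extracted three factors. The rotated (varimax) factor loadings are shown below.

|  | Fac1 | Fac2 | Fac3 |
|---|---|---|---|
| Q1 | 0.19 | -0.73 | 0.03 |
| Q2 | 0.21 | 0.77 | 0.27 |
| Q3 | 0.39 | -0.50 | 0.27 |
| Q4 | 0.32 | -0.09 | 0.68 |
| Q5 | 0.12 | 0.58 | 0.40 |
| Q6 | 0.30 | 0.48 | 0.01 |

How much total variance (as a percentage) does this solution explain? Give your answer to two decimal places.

52.65%

Communalities: 0.5699, 0.7099, 0.4750, 0.5729, 0.5108, 0.3205; Σh² = 3.1590.
Total variance with 6 standardized items is 6, so the solution explains 3.1590/6 = 0.5265 = 52.65%.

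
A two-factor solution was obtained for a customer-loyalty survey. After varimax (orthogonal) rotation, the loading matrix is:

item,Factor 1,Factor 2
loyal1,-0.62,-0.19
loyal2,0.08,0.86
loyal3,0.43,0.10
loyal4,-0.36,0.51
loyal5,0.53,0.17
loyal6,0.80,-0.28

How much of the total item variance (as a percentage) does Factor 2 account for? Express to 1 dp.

SS loadings for Factor 2 = (-0.19)² + 0.86² + 0.10² + 0.51² + 0.17² + (-0.28)² = 1.1531
With 6 standardized items, total variance = 6. Proportion = 1.1531/6 = 0.1922 → 19.22%.

19.2%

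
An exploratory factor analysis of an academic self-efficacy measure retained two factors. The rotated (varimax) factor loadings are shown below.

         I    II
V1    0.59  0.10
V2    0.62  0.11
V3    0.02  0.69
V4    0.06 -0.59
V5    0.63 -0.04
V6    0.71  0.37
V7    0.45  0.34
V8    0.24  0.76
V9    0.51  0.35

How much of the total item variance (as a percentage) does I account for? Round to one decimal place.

24.0%

SS loadings for I = 0.59² + 0.62² + 0.02² + 0.06² + 0.63² + 0.71² + 0.45² + 0.24² + 0.51² = 2.1577
With 9 standardized items, total variance = 9. Proportion = 2.1577/9 = 0.2397 → 23.97%.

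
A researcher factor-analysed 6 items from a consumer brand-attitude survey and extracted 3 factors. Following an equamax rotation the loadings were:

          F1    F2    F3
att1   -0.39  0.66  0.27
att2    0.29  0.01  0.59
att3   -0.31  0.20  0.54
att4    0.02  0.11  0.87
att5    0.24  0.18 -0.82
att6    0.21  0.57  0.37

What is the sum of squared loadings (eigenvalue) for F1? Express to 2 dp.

SS loadings for F1 = (-0.39)² + 0.29² + (-0.31)² + 0.02² + 0.24² + 0.21² = 0.1521 + 0.0841 + 0.0961 + 0.0004 + 0.0576 + 0.0441 = 0.4344

0.43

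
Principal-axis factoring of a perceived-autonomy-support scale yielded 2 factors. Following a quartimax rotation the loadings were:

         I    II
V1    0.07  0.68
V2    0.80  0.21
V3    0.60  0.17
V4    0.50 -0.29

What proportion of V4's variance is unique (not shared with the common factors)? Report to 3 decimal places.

0.666

h² = 0.50² + (-0.29)² = 0.2500 + 0.0841 = 0.3341
Uniqueness u² = 1 − h² = 1 − 0.3341 = 0.6659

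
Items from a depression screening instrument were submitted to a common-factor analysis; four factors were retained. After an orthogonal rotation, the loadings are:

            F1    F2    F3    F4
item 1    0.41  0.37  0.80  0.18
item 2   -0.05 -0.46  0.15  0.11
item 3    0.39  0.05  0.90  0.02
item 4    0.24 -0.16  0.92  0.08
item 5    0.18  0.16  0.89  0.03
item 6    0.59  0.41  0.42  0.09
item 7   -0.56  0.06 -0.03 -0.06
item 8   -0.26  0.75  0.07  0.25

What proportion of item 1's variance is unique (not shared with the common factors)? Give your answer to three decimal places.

h² = 0.41² + 0.37² + 0.80² + 0.18² = 0.1681 + 0.1369 + 0.6400 + 0.0324 = 0.9774
Uniqueness u² = 1 − h² = 1 − 0.9774 = 0.0226

0.023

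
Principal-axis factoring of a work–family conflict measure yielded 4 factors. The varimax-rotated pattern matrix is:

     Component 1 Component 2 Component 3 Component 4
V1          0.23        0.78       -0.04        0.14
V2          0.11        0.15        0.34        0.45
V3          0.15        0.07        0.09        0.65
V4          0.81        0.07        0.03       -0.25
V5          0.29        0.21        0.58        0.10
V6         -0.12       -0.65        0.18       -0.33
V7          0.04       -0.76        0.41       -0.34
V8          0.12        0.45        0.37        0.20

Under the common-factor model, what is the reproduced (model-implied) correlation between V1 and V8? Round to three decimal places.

0.392

r̂ = Σ λ_i·λ_j across factors = (0.23)(0.12) + (0.78)(0.45) + (-0.04)(0.37) + (0.14)(0.20)
  = +0.0276 +0.3510 -0.0148 +0.0280 = 0.3918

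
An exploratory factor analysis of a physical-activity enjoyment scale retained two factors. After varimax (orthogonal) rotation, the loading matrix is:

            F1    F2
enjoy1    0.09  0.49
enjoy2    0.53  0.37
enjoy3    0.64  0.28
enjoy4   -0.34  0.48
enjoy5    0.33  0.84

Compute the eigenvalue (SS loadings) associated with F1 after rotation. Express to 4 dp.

SS loadings for F1 = 0.09² + 0.53² + 0.64² + (-0.34)² + 0.33² = 0.0081 + 0.2809 + 0.4096 + 0.1156 + 0.1089 = 0.9231

0.9231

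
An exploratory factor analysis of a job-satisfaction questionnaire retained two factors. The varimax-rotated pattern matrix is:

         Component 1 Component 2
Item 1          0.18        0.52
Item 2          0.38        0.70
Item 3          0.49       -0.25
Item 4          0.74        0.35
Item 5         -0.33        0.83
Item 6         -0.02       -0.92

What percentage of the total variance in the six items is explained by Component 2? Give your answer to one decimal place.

41.3%

SS loadings for Component 2 = 0.52² + 0.70² + (-0.25)² + 0.35² + 0.83² + (-0.92)² = 2.4807
With 6 standardized items, total variance = 6. Proportion = 2.4807/6 = 0.4135 → 41.35%.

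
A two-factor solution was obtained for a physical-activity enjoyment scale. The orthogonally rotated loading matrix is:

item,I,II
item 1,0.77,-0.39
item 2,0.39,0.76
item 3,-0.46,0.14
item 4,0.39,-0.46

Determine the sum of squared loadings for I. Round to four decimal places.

1.1087

SS loadings for I = 0.77² + 0.39² + (-0.46)² + 0.39² = 0.5929 + 0.1521 + 0.2116 + 0.1521 = 1.1087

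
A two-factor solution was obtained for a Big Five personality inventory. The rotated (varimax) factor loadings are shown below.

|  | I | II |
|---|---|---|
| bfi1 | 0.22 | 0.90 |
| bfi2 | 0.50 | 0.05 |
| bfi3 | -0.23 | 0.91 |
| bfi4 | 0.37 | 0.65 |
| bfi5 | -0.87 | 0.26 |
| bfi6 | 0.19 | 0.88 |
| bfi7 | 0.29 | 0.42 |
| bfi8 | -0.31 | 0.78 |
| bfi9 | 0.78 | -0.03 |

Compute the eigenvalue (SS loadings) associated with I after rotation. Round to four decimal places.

SS loadings for I = 0.22² + 0.50² + (-0.23)² + 0.37² + (-0.87)² + 0.19² + 0.29² + (-0.31)² + 0.78² = 0.0484 + 0.2500 + 0.0529 + 0.1369 + 0.7569 + 0.0361 + 0.0841 + 0.0961 + 0.6084 = 2.0698

2.0698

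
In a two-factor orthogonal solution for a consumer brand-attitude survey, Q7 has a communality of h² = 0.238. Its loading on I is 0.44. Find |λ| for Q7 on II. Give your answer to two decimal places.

Under orthogonal rotation h² = Σλ², so λ_II² = h² − (0.1936) = 0.238 − 0.1936 = 0.0444.
|λ| = √0.0444 = 0.2107.

0.21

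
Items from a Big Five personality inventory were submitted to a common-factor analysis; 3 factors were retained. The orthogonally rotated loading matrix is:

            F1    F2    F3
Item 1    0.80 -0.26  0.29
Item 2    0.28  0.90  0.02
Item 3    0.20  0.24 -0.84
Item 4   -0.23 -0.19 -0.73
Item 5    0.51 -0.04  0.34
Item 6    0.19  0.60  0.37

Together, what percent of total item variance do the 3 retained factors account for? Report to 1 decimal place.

SS loadings by factor: 1.1075, 1.3329, 1.5755; total = 4.0159.
Total variance with 6 standardized items is 6, so the solution explains 4.0159/6 = 0.6693 = 66.93%.

66.9%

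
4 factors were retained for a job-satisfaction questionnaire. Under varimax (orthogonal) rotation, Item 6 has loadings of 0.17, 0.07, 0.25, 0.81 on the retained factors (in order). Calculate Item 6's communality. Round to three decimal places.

0.752

h² = 0.17² + 0.07² + 0.25² + 0.81² = 0.0289 + 0.0049 + 0.0625 + 0.6561 = 0.7524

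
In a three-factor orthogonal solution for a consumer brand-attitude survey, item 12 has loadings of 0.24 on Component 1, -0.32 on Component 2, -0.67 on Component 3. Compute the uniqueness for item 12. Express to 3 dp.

h² = 0.24² + (-0.32)² + (-0.67)² = 0.0576 + 0.1024 + 0.4489 = 0.6089
Uniqueness u² = 1 − h² = 1 − 0.6089 = 0.3911

0.391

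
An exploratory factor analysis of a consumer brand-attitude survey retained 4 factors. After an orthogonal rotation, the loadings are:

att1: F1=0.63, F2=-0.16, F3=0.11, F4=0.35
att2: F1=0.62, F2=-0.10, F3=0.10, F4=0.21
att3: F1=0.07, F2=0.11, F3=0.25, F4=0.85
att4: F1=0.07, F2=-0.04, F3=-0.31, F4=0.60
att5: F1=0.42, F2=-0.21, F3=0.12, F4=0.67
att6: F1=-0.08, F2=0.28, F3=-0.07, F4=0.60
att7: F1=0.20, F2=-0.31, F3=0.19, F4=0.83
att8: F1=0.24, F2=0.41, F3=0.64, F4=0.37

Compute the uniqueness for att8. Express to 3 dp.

h² = 0.24² + 0.41² + 0.64² + 0.37² = 0.0576 + 0.1681 + 0.4096 + 0.1369 = 0.7722
Uniqueness u² = 1 − h² = 1 − 0.7722 = 0.2278

0.228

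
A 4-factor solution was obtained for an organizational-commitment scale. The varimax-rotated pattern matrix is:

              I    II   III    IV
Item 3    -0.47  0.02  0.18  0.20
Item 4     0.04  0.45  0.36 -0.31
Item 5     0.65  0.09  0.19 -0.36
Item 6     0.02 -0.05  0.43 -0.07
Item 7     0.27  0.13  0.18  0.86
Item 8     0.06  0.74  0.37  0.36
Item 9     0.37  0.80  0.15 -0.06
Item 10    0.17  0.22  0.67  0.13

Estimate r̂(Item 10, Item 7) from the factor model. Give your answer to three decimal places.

0.307

r̂ = Σ λ_i·λ_j across factors = (0.17)(0.27) + (0.22)(0.13) + (0.67)(0.18) + (0.13)(0.86)
  = +0.0459 +0.0286 +0.1206 +0.1118 = 0.3069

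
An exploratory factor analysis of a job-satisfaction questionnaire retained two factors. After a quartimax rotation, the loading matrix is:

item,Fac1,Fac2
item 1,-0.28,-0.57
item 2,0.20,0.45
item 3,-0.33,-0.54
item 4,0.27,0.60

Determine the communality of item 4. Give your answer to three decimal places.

0.433

h² = 0.27² + 0.60² = 0.0729 + 0.3600 = 0.4329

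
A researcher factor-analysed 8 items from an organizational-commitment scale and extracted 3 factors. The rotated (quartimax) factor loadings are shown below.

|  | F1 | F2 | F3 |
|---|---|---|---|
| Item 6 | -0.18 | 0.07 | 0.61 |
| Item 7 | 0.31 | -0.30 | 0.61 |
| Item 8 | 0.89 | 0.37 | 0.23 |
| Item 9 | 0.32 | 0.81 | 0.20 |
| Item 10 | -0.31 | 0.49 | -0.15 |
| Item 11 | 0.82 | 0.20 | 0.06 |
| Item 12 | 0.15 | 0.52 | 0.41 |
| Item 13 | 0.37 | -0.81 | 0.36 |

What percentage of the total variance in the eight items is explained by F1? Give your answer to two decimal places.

SS loadings for F1 = (-0.18)² + 0.31² + 0.89² + 0.32² + (-0.31)² + 0.82² + 0.15² + 0.37² = 1.9509
With 8 standardized items, total variance = 8. Proportion = 1.9509/8 = 0.2439 → 24.39%.

24.39%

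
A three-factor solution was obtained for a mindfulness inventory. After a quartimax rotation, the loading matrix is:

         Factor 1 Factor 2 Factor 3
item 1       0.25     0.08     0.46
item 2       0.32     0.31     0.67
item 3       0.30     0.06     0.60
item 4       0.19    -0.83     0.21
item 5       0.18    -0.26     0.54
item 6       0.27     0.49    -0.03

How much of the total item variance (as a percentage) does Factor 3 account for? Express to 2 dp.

22.62%

SS loadings for Factor 3 = 0.46² + 0.67² + 0.60² + 0.21² + 0.54² + (-0.03)² = 1.3571
With 6 standardized items, total variance = 6. Proportion = 1.3571/6 = 0.2262 → 22.62%.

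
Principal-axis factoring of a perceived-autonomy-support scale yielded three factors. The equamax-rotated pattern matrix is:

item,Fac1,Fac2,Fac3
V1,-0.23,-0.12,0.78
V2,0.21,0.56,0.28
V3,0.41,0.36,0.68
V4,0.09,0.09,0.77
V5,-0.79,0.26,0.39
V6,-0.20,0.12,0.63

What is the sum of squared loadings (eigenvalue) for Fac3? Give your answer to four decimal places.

SS loadings for Fac3 = 0.78² + 0.28² + 0.68² + 0.77² + 0.39² + 0.63² = 0.6084 + 0.0784 + 0.4624 + 0.5929 + 0.1521 + 0.3969 = 2.2911

2.2911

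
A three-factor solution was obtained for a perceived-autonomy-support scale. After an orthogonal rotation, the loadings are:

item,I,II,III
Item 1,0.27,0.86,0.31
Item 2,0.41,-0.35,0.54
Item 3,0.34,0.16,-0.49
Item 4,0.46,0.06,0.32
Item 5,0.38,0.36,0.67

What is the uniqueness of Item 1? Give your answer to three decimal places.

h² = 0.27² + 0.86² + 0.31² = 0.0729 + 0.7396 + 0.0961 = 0.9086
Uniqueness u² = 1 − h² = 1 − 0.9086 = 0.0914

0.091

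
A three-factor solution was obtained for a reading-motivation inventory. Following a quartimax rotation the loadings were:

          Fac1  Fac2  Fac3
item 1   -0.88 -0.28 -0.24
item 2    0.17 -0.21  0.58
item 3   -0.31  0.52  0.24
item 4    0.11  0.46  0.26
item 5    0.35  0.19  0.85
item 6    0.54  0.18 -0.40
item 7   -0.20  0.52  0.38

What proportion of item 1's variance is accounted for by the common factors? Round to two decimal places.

0.91

h² = (-0.88)² + (-0.28)² + (-0.24)² = 0.7744 + 0.0784 + 0.0576 = 0.9104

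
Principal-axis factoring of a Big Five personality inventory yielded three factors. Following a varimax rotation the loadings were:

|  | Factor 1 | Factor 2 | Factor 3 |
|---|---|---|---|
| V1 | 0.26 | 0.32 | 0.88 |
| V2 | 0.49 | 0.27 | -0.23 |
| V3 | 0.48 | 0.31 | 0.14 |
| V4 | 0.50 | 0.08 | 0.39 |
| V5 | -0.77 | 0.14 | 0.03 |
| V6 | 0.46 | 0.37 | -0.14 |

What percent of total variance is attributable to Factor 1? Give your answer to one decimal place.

SS loadings for Factor 1 = 0.26² + 0.49² + 0.48² + 0.50² + (-0.77)² + 0.46² = 1.5926
With 6 standardized items, total variance = 6. Proportion = 1.5926/6 = 0.2654 → 26.54%.

26.5%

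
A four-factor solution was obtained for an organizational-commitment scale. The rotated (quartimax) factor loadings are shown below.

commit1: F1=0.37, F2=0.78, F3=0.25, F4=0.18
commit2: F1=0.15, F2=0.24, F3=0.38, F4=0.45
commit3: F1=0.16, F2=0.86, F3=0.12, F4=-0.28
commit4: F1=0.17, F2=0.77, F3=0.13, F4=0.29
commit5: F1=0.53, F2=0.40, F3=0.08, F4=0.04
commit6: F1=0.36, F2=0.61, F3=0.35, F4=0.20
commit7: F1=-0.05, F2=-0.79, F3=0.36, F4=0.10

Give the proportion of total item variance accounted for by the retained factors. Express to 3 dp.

Communalities: 0.8402, 0.4270, 0.8580, 0.7228, 0.4489, 0.6642, 0.7662; Σh² = 4.7273.
Total variance with 7 standardized items is 7, so the solution explains 4.7273/7 = 0.6753.

0.675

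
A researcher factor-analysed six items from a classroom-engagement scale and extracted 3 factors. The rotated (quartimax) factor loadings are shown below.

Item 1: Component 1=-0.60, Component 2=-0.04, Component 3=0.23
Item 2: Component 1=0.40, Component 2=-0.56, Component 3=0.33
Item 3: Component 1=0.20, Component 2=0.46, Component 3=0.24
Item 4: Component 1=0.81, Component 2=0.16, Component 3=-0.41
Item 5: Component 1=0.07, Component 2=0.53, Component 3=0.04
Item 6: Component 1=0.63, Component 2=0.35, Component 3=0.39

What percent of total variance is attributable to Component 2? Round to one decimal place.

SS loadings for Component 2 = (-0.04)² + (-0.56)² + 0.46² + 0.16² + 0.53² + 0.35² = 0.9558
With 6 standardized items, total variance = 6. Proportion = 0.9558/6 = 0.1593 → 15.93%.

15.9%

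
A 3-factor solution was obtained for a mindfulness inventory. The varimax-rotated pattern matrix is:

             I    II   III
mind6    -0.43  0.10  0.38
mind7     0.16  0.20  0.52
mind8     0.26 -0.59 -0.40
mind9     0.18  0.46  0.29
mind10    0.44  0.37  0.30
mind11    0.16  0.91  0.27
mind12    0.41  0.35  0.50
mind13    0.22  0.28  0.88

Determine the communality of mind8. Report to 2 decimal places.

0.58

h² = 0.26² + (-0.59)² + (-0.40)² = 0.0676 + 0.3481 + 0.1600 = 0.5757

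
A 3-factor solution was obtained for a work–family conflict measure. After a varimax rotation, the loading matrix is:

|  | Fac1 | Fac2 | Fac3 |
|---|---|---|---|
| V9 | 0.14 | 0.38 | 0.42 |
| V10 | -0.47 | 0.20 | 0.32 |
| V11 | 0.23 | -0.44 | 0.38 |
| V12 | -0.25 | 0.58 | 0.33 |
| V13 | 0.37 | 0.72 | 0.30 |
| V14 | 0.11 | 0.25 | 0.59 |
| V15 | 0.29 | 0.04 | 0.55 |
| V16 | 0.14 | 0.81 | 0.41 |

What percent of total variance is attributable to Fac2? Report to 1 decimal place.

24.4%

SS loadings for Fac2 = 0.38² + 0.20² + (-0.44)² + 0.58² + 0.72² + 0.25² + 0.04² + 0.81² = 1.9530
With 8 standardized items, total variance = 8. Proportion = 1.9530/8 = 0.2441 → 24.41%.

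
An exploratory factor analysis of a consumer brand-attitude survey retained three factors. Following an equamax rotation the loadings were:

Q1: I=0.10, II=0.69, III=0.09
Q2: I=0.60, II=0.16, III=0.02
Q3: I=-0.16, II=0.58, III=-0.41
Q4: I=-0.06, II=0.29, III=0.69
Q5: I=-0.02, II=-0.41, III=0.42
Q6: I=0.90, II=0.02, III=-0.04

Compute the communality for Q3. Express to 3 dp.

0.530

h² = (-0.16)² + 0.58² + (-0.41)² = 0.0256 + 0.3364 + 0.1681 = 0.5301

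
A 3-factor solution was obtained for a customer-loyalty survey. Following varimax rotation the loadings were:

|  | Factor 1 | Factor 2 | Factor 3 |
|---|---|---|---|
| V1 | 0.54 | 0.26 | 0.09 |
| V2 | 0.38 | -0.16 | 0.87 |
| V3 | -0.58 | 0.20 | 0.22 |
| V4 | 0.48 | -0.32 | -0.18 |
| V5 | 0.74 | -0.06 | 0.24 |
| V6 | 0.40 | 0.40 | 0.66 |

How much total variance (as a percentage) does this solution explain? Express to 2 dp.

Communalities: 0.3673, 0.9269, 0.4248, 0.3652, 0.6088, 0.7556; Σh² = 3.4486.
Total variance with 6 standardized items is 6, so the solution explains 3.4486/6 = 0.5748 = 57.48%.

57.48%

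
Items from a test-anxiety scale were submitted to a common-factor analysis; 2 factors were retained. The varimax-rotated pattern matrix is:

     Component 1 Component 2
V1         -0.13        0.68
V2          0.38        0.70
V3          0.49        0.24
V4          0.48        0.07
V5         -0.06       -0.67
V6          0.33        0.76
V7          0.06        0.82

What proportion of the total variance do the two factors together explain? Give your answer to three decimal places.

Communalities: 0.4793, 0.6344, 0.2977, 0.2353, 0.4525, 0.6865, 0.6760; Σh² = 3.4617.
Total variance with 7 standardized items is 7, so the solution explains 3.4617/7 = 0.4945.

0.495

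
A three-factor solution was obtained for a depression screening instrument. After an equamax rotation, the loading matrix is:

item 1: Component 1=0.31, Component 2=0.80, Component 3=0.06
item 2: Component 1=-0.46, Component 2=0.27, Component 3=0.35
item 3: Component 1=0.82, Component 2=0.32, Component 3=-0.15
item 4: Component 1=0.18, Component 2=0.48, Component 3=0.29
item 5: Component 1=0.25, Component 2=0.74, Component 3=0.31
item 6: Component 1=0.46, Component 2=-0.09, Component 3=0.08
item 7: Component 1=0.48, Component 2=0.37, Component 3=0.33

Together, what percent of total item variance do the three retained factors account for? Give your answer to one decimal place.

Communalities: 0.7397, 0.4070, 0.7973, 0.3469, 0.7062, 0.2261, 0.4762; Σh² = 3.6994.
Total variance with 7 standardized items is 7, so the solution explains 3.6994/7 = 0.5285 = 52.85%.

52.8%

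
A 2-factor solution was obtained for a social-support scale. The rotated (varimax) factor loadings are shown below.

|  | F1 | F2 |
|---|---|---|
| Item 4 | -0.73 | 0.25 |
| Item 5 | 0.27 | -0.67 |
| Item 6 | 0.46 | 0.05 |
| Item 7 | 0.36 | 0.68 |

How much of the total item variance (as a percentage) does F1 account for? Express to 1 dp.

23.7%

SS loadings for F1 = (-0.73)² + 0.27² + 0.46² + 0.36² = 0.9470
With 4 standardized items, total variance = 4. Proportion = 0.9470/4 = 0.2367 → 23.67%.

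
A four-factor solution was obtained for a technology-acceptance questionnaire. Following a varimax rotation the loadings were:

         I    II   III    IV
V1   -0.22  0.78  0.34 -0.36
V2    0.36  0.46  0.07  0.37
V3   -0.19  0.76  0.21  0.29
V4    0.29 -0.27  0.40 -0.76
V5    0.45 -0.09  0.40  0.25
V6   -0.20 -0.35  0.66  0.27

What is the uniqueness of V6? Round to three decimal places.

0.329

h² = (-0.20)² + (-0.35)² + 0.66² + 0.27² = 0.0400 + 0.1225 + 0.4356 + 0.0729 = 0.6710
Uniqueness u² = 1 − h² = 1 − 0.6710 = 0.3290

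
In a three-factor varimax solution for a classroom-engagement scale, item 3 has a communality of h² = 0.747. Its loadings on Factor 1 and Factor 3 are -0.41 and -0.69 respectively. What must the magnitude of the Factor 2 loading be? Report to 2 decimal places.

0.32

Under orthogonal rotation h² = Σλ², so λ_Factor 2² = h² − (0.6442) = 0.747 − 0.6442 = 0.1028.
|λ| = √0.1028 = 0.3206.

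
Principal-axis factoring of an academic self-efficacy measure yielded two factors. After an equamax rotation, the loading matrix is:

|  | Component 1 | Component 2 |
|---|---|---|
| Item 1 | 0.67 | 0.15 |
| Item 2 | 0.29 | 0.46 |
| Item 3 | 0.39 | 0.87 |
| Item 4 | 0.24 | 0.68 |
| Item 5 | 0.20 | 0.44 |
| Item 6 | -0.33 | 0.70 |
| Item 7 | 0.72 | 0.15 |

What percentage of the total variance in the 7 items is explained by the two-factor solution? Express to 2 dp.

SS loadings by factor: 1.4100, 2.1595; total = 3.5695.
Total variance with 7 standardized items is 7, so the solution explains 3.5695/7 = 0.5099 = 50.99%.

50.99%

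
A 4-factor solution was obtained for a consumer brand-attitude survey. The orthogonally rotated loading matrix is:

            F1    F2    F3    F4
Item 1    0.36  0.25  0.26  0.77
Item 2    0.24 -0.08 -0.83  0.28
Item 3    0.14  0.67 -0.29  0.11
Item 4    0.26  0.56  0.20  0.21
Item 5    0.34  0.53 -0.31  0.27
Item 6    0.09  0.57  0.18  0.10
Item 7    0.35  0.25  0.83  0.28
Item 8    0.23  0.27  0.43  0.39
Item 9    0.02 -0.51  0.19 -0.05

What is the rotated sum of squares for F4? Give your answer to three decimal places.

SS loadings for F4 = 0.77² + 0.28² + 0.11² + 0.21² + 0.27² + 0.10² + 0.28² + 0.39² + (-0.05)² = 0.5929 + 0.0784 + 0.0121 + 0.0441 + 0.0729 + 0.0100 + 0.0784 + 0.1521 + 0.0025 = 1.0434

1.043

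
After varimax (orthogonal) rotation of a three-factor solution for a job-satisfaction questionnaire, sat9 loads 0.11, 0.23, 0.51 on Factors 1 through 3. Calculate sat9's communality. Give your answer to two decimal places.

h² = 0.11² + 0.23² + 0.51² = 0.0121 + 0.0529 + 0.2601 = 0.3251

0.33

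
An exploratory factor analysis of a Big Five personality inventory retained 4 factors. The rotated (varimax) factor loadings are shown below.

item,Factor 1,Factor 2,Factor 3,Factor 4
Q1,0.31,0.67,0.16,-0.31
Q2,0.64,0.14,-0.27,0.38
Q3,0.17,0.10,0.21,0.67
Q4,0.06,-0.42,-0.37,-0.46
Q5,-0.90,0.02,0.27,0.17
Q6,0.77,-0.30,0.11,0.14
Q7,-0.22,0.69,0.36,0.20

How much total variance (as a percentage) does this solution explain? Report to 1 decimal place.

67.1%

Communalities: 0.6667, 0.6465, 0.5319, 0.5285, 0.9122, 0.7146, 0.6941; Σh² = 4.6945.
Total variance with 7 standardized items is 7, so the solution explains 4.6945/7 = 0.6706 = 67.06%.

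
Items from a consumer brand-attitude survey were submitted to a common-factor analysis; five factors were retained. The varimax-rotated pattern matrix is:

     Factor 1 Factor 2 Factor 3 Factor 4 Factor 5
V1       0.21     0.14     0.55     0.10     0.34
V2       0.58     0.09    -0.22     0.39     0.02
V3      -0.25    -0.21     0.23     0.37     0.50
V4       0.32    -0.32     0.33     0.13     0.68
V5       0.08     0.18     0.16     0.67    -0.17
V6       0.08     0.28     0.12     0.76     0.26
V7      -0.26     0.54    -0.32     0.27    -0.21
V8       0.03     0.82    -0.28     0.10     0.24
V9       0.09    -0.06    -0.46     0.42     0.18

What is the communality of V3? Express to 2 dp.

h² = (-0.25)² + (-0.21)² + 0.23² + 0.37² + 0.50² = 0.0625 + 0.0441 + 0.0529 + 0.1369 + 0.2500 = 0.5464

0.55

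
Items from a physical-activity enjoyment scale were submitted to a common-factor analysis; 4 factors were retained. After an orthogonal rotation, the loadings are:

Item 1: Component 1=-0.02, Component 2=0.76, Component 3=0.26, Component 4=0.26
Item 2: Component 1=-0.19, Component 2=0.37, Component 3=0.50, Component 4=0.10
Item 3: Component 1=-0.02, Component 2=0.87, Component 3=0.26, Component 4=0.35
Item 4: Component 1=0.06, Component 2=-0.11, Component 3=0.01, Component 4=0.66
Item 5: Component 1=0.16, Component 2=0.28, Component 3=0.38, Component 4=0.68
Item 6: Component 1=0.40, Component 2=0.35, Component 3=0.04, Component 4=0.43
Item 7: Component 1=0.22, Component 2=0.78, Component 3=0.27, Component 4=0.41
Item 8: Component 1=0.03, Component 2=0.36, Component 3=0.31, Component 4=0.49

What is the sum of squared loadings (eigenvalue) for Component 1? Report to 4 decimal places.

0.2754

SS loadings for Component 1 = (-0.02)² + (-0.19)² + (-0.02)² + 0.06² + 0.16² + 0.40² + 0.22² + 0.03² = 0.0004 + 0.0361 + 0.0004 + 0.0036 + 0.0256 + 0.1600 + 0.0484 + 0.0009 = 0.2754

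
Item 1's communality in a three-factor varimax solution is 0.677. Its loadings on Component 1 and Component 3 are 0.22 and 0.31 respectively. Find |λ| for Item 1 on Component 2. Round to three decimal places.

Under orthogonal rotation h² = Σλ², so λ_Component 2² = h² − (0.1445) = 0.677 − 0.1445 = 0.5325.
|λ| = √0.5325 = 0.7297.

0.730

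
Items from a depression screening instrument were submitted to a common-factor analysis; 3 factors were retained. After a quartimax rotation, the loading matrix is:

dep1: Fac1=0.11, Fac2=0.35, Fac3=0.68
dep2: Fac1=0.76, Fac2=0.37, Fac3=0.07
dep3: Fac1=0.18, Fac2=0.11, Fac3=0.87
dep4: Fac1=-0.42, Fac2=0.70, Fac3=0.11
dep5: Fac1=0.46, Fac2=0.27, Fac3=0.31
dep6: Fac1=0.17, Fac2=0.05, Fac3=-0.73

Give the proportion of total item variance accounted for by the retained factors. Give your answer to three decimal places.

0.624

Communalities: 0.5970, 0.7194, 0.8014, 0.6785, 0.3806, 0.5643; Σh² = 3.7412.
Total variance with 6 standardized items is 6, so the solution explains 3.7412/6 = 0.6235.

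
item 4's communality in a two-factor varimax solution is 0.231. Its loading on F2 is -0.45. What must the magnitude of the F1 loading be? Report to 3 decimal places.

0.169

Under orthogonal rotation h² = Σλ², so λ_F1² = h² − (0.2025) = 0.231 − 0.2025 = 0.0285.
|λ| = √0.0285 = 0.1688.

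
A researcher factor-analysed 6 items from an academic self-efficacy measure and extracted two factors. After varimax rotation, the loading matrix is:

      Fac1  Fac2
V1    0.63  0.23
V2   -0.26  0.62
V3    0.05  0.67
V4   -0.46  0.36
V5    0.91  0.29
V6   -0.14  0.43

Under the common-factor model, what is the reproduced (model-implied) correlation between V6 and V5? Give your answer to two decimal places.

r̂ = Σ λ_i·λ_j across factors = (-0.14)(0.91) + (0.43)(0.29)
  = -0.1274 +0.1247 = -0.0027

-0.00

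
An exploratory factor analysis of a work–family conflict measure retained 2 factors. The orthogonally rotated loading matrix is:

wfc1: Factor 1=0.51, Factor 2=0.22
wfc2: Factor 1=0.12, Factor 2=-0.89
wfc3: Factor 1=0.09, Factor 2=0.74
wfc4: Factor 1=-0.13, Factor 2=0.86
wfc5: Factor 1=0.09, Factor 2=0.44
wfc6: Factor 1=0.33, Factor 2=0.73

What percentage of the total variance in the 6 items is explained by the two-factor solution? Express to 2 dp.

SS loadings by factor: 0.4165, 2.8542; total = 3.2707.
Total variance with 6 standardized items is 6, so the solution explains 3.2707/6 = 0.5451 = 54.51%.

54.51%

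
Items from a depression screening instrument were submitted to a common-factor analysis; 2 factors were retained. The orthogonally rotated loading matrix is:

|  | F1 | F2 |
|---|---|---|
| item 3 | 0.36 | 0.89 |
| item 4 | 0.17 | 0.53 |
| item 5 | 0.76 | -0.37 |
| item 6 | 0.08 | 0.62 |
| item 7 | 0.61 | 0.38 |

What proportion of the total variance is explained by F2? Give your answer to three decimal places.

SS loadings for F2 = 0.89² + 0.53² + (-0.37)² + 0.62² + 0.38² = 1.7387
Proportion of variance = 1.7387 / 5 = 0.3477.

0.348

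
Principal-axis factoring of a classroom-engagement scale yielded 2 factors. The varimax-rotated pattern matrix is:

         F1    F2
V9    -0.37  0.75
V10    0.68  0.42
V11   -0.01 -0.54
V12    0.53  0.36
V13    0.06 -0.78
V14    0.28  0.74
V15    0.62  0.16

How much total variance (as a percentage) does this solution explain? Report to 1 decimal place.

52.7%

SS loadings by factor: 1.3467, 2.3417; total = 3.6884.
Total variance with 7 standardized items is 7, so the solution explains 3.6884/7 = 0.5269 = 52.69%.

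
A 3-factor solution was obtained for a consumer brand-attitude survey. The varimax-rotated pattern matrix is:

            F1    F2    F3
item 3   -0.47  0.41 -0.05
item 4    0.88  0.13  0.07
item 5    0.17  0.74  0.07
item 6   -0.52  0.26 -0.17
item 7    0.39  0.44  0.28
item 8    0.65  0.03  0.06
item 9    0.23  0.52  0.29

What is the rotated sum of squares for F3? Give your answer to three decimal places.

SS loadings for F3 = (-0.05)² + 0.07² + 0.07² + (-0.17)² + 0.28² + 0.06² + 0.29² = 0.0025 + 0.0049 + 0.0049 + 0.0289 + 0.0784 + 0.0036 + 0.0841 = 0.2073

0.207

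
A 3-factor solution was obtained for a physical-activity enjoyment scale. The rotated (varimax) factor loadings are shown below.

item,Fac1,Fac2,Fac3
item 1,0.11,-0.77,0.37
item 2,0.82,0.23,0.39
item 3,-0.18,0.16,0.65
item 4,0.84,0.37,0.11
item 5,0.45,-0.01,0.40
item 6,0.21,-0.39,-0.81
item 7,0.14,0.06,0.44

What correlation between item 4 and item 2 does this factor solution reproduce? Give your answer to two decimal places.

0.82

r̂ = Σ λ_i·λ_j across factors = (0.84)(0.82) + (0.37)(0.23) + (0.11)(0.39)
  = +0.6888 +0.0851 +0.0429 = 0.8168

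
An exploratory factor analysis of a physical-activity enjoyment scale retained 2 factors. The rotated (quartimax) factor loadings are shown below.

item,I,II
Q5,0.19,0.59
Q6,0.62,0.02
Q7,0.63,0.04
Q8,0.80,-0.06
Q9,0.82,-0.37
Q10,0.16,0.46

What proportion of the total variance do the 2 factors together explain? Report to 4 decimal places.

0.4763

SS loadings by factor: 2.1554, 0.7022; total = 2.8576.
Total variance with 6 standardized items is 6, so the solution explains 2.8576/6 = 0.4763.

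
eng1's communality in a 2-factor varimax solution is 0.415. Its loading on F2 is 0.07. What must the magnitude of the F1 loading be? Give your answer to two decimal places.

0.64

Under orthogonal rotation h² = Σλ², so λ_F1² = h² − (0.0049) = 0.415 − 0.0049 = 0.4101.
|λ| = √0.4101 = 0.6404.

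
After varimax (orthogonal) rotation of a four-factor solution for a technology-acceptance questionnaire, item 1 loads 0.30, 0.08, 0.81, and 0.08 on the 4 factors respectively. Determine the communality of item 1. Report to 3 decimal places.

0.759

h² = 0.30² + 0.08² + 0.81² + 0.08² = 0.0900 + 0.0064 + 0.6561 + 0.0064 = 0.7589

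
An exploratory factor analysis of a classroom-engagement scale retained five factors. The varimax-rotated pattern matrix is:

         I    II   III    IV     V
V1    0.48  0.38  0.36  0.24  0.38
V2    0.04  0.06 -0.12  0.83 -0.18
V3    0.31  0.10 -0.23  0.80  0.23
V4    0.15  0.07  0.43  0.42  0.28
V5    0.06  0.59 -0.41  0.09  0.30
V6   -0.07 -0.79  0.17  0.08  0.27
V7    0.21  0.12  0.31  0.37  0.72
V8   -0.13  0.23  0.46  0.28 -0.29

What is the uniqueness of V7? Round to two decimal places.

h² = 0.21² + 0.12² + 0.31² + 0.37² + 0.72² = 0.0441 + 0.0144 + 0.0961 + 0.1369 + 0.5184 = 0.8099
Uniqueness u² = 1 − h² = 1 − 0.8099 = 0.1901

0.19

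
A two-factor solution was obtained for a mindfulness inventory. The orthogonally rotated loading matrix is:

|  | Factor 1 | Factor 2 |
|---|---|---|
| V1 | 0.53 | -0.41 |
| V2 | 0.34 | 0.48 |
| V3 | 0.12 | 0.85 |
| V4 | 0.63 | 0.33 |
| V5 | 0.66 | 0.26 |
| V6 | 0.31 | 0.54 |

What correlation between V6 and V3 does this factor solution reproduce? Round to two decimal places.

0.50

r̂ = Σ λ_i·λ_j across factors = (0.31)(0.12) + (0.54)(0.85)
  = +0.0372 +0.4590 = 0.4962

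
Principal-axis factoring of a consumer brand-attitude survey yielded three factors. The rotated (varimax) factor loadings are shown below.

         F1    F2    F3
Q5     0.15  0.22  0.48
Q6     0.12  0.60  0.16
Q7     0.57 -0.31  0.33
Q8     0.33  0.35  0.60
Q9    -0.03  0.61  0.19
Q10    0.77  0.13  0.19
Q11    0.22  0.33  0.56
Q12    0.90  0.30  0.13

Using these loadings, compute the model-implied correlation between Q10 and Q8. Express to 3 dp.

0.414

r̂ = Σ λ_i·λ_j across factors = (0.77)(0.33) + (0.13)(0.35) + (0.19)(0.60)
  = +0.2541 +0.0455 +0.1140 = 0.4136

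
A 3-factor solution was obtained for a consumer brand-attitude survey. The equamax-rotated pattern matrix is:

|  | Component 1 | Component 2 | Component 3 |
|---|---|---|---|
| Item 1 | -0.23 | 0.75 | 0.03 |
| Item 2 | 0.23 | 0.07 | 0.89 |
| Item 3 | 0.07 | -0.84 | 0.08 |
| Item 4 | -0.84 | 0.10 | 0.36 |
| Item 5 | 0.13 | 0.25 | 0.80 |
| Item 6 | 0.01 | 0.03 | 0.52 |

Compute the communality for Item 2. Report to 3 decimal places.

h² = 0.23² + 0.07² + 0.89² = 0.0529 + 0.0049 + 0.7921 = 0.8499

0.850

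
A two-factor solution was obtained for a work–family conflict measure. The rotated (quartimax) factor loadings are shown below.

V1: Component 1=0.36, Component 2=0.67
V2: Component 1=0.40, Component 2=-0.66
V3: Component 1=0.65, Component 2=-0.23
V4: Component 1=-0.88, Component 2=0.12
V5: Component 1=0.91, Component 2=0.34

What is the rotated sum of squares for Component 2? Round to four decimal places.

1.0674

SS loadings for Component 2 = 0.67² + (-0.66)² + (-0.23)² + 0.12² + 0.34² = 0.4489 + 0.4356 + 0.0529 + 0.0144 + 0.1156 = 1.0674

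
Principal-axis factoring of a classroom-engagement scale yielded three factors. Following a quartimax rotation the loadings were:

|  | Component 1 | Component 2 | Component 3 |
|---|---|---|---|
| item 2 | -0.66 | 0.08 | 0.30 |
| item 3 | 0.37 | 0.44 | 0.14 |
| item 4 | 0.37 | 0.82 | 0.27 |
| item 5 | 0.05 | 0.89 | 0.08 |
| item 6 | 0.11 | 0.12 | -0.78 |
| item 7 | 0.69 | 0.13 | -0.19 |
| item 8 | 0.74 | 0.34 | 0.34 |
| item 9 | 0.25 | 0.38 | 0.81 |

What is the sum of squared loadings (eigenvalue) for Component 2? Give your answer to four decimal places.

SS loadings for Component 2 = 0.08² + 0.44² + 0.82² + 0.89² + 0.12² + 0.13² + 0.34² + 0.38² = 0.0064 + 0.1936 + 0.6724 + 0.7921 + 0.0144 + 0.0169 + 0.1156 + 0.1444 = 1.9558

1.9558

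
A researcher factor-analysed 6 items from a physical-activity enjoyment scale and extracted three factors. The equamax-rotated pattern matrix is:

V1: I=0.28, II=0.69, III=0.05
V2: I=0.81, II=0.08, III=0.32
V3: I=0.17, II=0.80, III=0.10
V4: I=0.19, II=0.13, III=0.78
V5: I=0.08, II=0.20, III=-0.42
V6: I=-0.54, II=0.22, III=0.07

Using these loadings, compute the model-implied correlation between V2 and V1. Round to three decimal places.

r̂ = Σ λ_i·λ_j across factors = (0.81)(0.28) + (0.08)(0.69) + (0.32)(0.05)
  = +0.2268 +0.0552 +0.0160 = 0.2980

0.298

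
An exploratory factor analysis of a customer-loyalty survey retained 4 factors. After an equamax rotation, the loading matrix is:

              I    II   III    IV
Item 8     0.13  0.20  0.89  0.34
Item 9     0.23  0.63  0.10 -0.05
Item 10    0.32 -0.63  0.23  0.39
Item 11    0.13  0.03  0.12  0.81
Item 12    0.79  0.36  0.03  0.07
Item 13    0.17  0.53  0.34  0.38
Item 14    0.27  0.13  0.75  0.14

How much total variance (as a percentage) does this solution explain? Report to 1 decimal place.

Communalities: 0.9646, 0.4623, 0.7043, 0.6883, 0.7595, 0.5698, 0.6719; Σh² = 4.8207.
Total variance with 7 standardized items is 7, so the solution explains 4.8207/7 = 0.6887 = 68.87%.

68.9%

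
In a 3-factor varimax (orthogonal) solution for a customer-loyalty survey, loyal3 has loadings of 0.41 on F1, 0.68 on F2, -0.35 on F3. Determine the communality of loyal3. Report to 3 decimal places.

h² = 0.41² + 0.68² + (-0.35)² = 0.1681 + 0.4624 + 0.1225 = 0.7530

0.753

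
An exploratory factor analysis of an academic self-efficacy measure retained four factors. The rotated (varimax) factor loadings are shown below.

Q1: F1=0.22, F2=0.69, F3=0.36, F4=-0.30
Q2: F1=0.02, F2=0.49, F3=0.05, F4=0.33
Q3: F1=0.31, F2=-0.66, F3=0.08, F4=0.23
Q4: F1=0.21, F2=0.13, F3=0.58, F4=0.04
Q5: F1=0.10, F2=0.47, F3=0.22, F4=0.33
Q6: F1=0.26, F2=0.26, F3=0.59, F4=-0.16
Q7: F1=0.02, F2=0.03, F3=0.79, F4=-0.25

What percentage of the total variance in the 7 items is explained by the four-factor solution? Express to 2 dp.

SS loadings by factor: 0.2670, 1.4581, 1.4955, 0.4504; total = 3.6710.
Total variance with 7 standardized items is 7, so the solution explains 3.6710/7 = 0.5244 = 52.44%.

52.44%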